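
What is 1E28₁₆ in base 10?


Positional values:
Position 0: 8 × 16^0 = 8 × 1 = 8
Position 1: 2 × 16^1 = 2 × 16 = 32
Position 2: E × 16^2 = 14 × 256 = 3584
Position 3: 1 × 16^3 = 1 × 4096 = 4096
Sum = 8 + 32 + 3584 + 4096
= 7720


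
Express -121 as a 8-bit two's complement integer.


Original: 01111001
Step 1 - Invert all bits: 10000110
Step 2 - Add 1: 10000110 + 1
= 10000111 (represents -121)


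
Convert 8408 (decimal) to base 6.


Divide by 6 repeatedly:
8408 ÷ 6 = 1401 remainder 2
1401 ÷ 6 = 233 remainder 3
233 ÷ 6 = 38 remainder 5
38 ÷ 6 = 6 remainder 2
6 ÷ 6 = 1 remainder 0
1 ÷ 6 = 0 remainder 1
Reading remainders bottom-up:
= 102532


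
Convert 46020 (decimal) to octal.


Divide by 8 repeatedly:
46020 ÷ 8 = 5752 remainder 4
5752 ÷ 8 = 719 remainder 0
719 ÷ 8 = 89 remainder 7
89 ÷ 8 = 11 remainder 1
11 ÷ 8 = 1 remainder 3
1 ÷ 8 = 0 remainder 1
Reading remainders bottom-up:
= 0o131704


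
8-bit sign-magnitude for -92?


Sign bit: 1 (negative)
Magnitude: 92 = 1011100
= 11011100


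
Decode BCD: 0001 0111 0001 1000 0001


Each 4-bit group → digit:
  0001 → 1
  0111 → 7
  0001 → 1
  1000 → 8
  0001 → 1
= 17181


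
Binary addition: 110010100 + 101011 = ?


Align and add column by column (LSB to MSB, carry propagating):
  0110010100
+ 0000101011
  ----------
  col 0: 0 + 1 + 0 (carry in) = 1 → bit 1, carry out 0
  col 1: 0 + 1 + 0 (carry in) = 1 → bit 1, carry out 0
  col 2: 1 + 0 + 0 (carry in) = 1 → bit 1, carry out 0
  col 3: 0 + 1 + 0 (carry in) = 1 → bit 1, carry out 0
  col 4: 1 + 0 + 0 (carry in) = 1 → bit 1, carry out 0
  col 5: 0 + 1 + 0 (carry in) = 1 → bit 1, carry out 0
  col 6: 0 + 0 + 0 (carry in) = 0 → bit 0, carry out 0
  col 7: 1 + 0 + 0 (carry in) = 1 → bit 1, carry out 0
  col 8: 1 + 0 + 0 (carry in) = 1 → bit 1, carry out 0
  col 9: 0 + 0 + 0 (carry in) = 0 → bit 0, carry out 0
Reading bits MSB→LSB: 0110111111
Strip leading zeros: 110111111
= 110111111


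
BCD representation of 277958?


Each digit → 4-bit binary:
  2 → 0010
  7 → 0111
  7 → 0111
  9 → 1001
  5 → 0101
  8 → 1000
= 0010 0111 0111 1001 0101 1000


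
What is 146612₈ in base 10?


Positional values:
Position 0: 2 × 8^0 = 2
Position 1: 1 × 8^1 = 8
Position 2: 6 × 8^2 = 384
Position 3: 6 × 8^3 = 3072
Position 4: 4 × 8^4 = 16384
Position 5: 1 × 8^5 = 32768
Sum = 2 + 8 + 384 + 3072 + 16384 + 32768
= 52618


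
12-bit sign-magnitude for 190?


Sign bit: 0 (positive)
Magnitude: 190 = 00010111110
= 000010111110


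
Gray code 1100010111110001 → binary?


Gray code: 1100010111110001
MSB stays the same: 1
Each subsequent bit = prev_binary XOR current_gray:
  B[1] = 1 XOR 1 = 0
  B[2] = 0 XOR 0 = 0
  B[3] = 0 XOR 0 = 0
  B[4] = 0 XOR 0 = 0
  B[5] = 0 XOR 1 = 1
  B[6] = 1 XOR 0 = 1
  B[7] = 1 XOR 1 = 0
  B[8] = 0 XOR 1 = 1
  B[9] = 1 XOR 1 = 0
  B[10] = 0 XOR 1 = 1
  B[11] = 1 XOR 1 = 0
  B[12] = 0 XOR 0 = 0
  B[13] = 0 XOR 0 = 0
  B[14] = 0 XOR 0 = 0
  B[15] = 0 XOR 1 = 1
= 1000011010100001 (34465 decimal)


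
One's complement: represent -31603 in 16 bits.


Original: 0111101101110011
Invert all bits:
  bit 0: 0 → 1
  bit 1: 1 → 0
  bit 2: 1 → 0
  bit 3: 1 → 0
  bit 4: 1 → 0
  bit 5: 0 → 1
  bit 6: 1 → 0
  bit 7: 1 → 0
  bit 8: 0 → 1
  bit 9: 1 → 0
  bit 10: 1 → 0
  bit 11: 1 → 0
  bit 12: 0 → 1
  bit 13: 0 → 1
  bit 14: 1 → 0
  bit 15: 1 → 0
= 1000010010001100


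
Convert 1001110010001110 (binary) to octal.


Group into 3-bit groups: 001001110010001110
  001 = 1
  001 = 1
  110 = 6
  010 = 2
  001 = 1
  110 = 6
= 0o116216


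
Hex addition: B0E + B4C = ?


Align and add column by column (LSB to MSB, each column mod 16 with carry):
  0B0E
+ 0B4C
  ----
  col 0: E(14) + C(12) + 0 (carry in) = 26 → A(10), carry out 1
  col 1: 0(0) + 4(4) + 1 (carry in) = 5 → 5(5), carry out 0
  col 2: B(11) + B(11) + 0 (carry in) = 22 → 6(6), carry out 1
  col 3: 0(0) + 0(0) + 1 (carry in) = 1 → 1(1), carry out 0
Reading digits MSB→LSB: 165A
Strip leading zeros: 165A
= 0x165A


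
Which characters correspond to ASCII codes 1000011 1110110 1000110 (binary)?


Codes (binary): 1000011 1110110 1000110
Per-code ASCII lookup:
  1000011 = 67  (range 65-90: uppercase, 67 - 65 = 2) → 'C'
  1110110 = 118  (range 97-122: lowercase, 118 - 97 = 21) → 'v'
  1000110 = 70  (range 65-90: uppercase, 70 - 65 = 5) → 'F'
= 'CvF'


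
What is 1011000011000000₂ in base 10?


Positional values:
Bit 6: 1 × 2^6 = 64
Bit 7: 1 × 2^7 = 128
Bit 12: 1 × 2^12 = 4096
Bit 13: 1 × 2^13 = 8192
Bit 15: 1 × 2^15 = 32768
Sum = 64 + 128 + 4096 + 8192 + 32768
= 45248


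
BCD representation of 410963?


Each digit → 4-bit binary:
  4 → 0100
  1 → 0001
  0 → 0000
  9 → 1001
  6 → 0110
  3 → 0011
= 0100 0001 0000 1001 0110 0011


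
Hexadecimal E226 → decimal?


Positional values:
Position 0: 6 × 16^0 = 6 × 1 = 6
Position 1: 2 × 16^1 = 2 × 16 = 32
Position 2: 2 × 16^2 = 2 × 256 = 512
Position 3: E × 16^3 = 14 × 4096 = 57344
Sum = 6 + 32 + 512 + 57344
= 57894


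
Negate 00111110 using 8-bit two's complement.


Original: 00111110
Step 1 - Invert all bits: 11000001
Step 2 - Add 1: 11000001 + 1
= 11000010 (represents -62)


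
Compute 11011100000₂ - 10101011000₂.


Align and subtract column by column (LSB to MSB, borrowing when needed):
  11011100000
- 10101011000
  -----------
  col 0: (0 - 0 borrow-in) - 0 → 0 - 0 = 0, borrow out 0
  col 1: (0 - 0 borrow-in) - 0 → 0 - 0 = 0, borrow out 0
  col 2: (0 - 0 borrow-in) - 0 → 0 - 0 = 0, borrow out 0
  col 3: (0 - 0 borrow-in) - 1 → borrow from next column: (0+2) - 1 = 1, borrow out 1
  col 4: (0 - 1 borrow-in) - 1 → borrow from next column: (-1+2) - 1 = 0, borrow out 1
  col 5: (1 - 1 borrow-in) - 0 → 0 - 0 = 0, borrow out 0
  col 6: (1 - 0 borrow-in) - 1 → 1 - 1 = 0, borrow out 0
  col 7: (1 - 0 borrow-in) - 0 → 1 - 0 = 1, borrow out 0
  col 8: (0 - 0 borrow-in) - 1 → borrow from next column: (0+2) - 1 = 1, borrow out 1
  col 9: (1 - 1 borrow-in) - 0 → 0 - 0 = 0, borrow out 0
  col 10: (1 - 0 borrow-in) - 1 → 1 - 1 = 0, borrow out 0
Reading bits MSB→LSB: 00110001000
Strip leading zeros: 110001000
= 110001000


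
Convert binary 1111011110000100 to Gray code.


Binary: 1111011110000100
Gray code: G = B XOR (B >> 1)
B >> 1 = 0111101111000010
1111011110000100 XOR 0111101111000010:
  1 XOR 0 = 1
  1 XOR 1 = 0
  1 XOR 1 = 0
  1 XOR 1 = 0
  0 XOR 1 = 1
  1 XOR 0 = 1
  1 XOR 1 = 0
  1 XOR 1 = 0
  1 XOR 1 = 0
  0 XOR 1 = 1
  0 XOR 0 = 0
  0 XOR 0 = 0
  0 XOR 0 = 0
  1 XOR 0 = 1
  0 XOR 1 = 1
  0 XOR 0 = 0
= 1000110001000110


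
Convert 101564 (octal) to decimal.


Positional values:
Position 0: 4 × 8^0 = 4
Position 1: 6 × 8^1 = 48
Position 2: 5 × 8^2 = 320
Position 3: 1 × 8^3 = 512
Position 4: 0 × 8^4 = 0
Position 5: 1 × 8^5 = 32768
Sum = 4 + 48 + 320 + 512 + 0 + 32768
= 33652


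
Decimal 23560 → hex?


Divide by 16 repeatedly:
23560 ÷ 16 = 1472 remainder 8 (8)
1472 ÷ 16 = 92 remainder 0 (0)
92 ÷ 16 = 5 remainder 12 (C)
5 ÷ 16 = 0 remainder 5 (5)
Reading remainders bottom-up:
= 0x5C08


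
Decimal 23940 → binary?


Divide by 2 repeatedly:
23940 ÷ 2 = 11970 remainder 0
11970 ÷ 2 = 5985 remainder 0
5985 ÷ 2 = 2992 remainder 1
2992 ÷ 2 = 1496 remainder 0
1496 ÷ 2 = 748 remainder 0
748 ÷ 2 = 374 remainder 0
374 ÷ 2 = 187 remainder 0
187 ÷ 2 = 93 remainder 1
93 ÷ 2 = 46 remainder 1
46 ÷ 2 = 23 remainder 0
23 ÷ 2 = 11 remainder 1
11 ÷ 2 = 5 remainder 1
5 ÷ 2 = 2 remainder 1
2 ÷ 2 = 1 remainder 0
1 ÷ 2 = 0 remainder 1
Reading remainders bottom-up:
= 101110110000100


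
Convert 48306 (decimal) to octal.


Divide by 8 repeatedly:
48306 ÷ 8 = 6038 remainder 2
6038 ÷ 8 = 754 remainder 6
754 ÷ 8 = 94 remainder 2
94 ÷ 8 = 11 remainder 6
11 ÷ 8 = 1 remainder 3
1 ÷ 8 = 0 remainder 1
Reading remainders bottom-up:
= 0o136262


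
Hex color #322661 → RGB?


Hex: #322661
R = 32₁₆ = 50
G = 26₁₆ = 38
B = 61₁₆ = 97
= RGB(50, 38, 97)


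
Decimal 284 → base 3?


Divide by 3 repeatedly:
284 ÷ 3 = 94 remainder 2
94 ÷ 3 = 31 remainder 1
31 ÷ 3 = 10 remainder 1
10 ÷ 3 = 3 remainder 1
3 ÷ 3 = 1 remainder 0
1 ÷ 3 = 0 remainder 1
Reading remainders bottom-up:
= 101112


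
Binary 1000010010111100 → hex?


Group into 4-bit nibbles: 1000010010111100
  1000 = 8
  0100 = 4
  1011 = B
  1100 = C
= 0x84BC


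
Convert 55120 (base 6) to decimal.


Positional values (base 6):
  0 × 6^0 = 0 × 1 = 0
  2 × 6^1 = 2 × 6 = 12
  1 × 6^2 = 1 × 36 = 36
  5 × 6^3 = 5 × 216 = 1080
  5 × 6^4 = 5 × 1296 = 6480
Sum = 0 + 12 + 36 + 1080 + 6480
= 7608


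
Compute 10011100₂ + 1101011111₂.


Align and add column by column (LSB to MSB, carry propagating):
  00010011100
+ 01101011111
  -----------
  col 0: 0 + 1 + 0 (carry in) = 1 → bit 1, carry out 0
  col 1: 0 + 1 + 0 (carry in) = 1 → bit 1, carry out 0
  col 2: 1 + 1 + 0 (carry in) = 2 → bit 0, carry out 1
  col 3: 1 + 1 + 1 (carry in) = 3 → bit 1, carry out 1
  col 4: 1 + 1 + 1 (carry in) = 3 → bit 1, carry out 1
  col 5: 0 + 0 + 1 (carry in) = 1 → bit 1, carry out 0
  col 6: 0 + 1 + 0 (carry in) = 1 → bit 1, carry out 0
  col 7: 1 + 0 + 0 (carry in) = 1 → bit 1, carry out 0
  col 8: 0 + 1 + 0 (carry in) = 1 → bit 1, carry out 0
  col 9: 0 + 1 + 0 (carry in) = 1 → bit 1, carry out 0
  col 10: 0 + 0 + 0 (carry in) = 0 → bit 0, carry out 0
Reading bits MSB→LSB: 01111111011
Strip leading zeros: 1111111011
= 1111111011


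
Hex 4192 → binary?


Each hex digit → 4 binary bits:
  4 = 0100
  1 = 0001
  9 = 1001
  2 = 0010
Concatenate: 0100 0001 1001 0010
= 0100000110010010


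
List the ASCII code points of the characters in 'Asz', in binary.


String: 'Asz'  (3 characters)
Per-character ASCII lookup:
  'A': uppercase starts at 65: 'A' = 65 + 0 = 65 → 1000001
  's': lowercase starts at 97: 's' = 97 + 18 = 115 → 1110011
  'z': lowercase starts at 97: 'z' = 97 + 25 = 122 → 1111010
= 1000001 1110011 1111010


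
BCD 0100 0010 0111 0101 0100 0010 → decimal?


Each 4-bit group → digit:
  0100 → 4
  0010 → 2
  0111 → 7
  0101 → 5
  0100 → 4
  0010 → 2
= 427542


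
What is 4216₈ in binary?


Each octal digit → 3 binary bits:
  4 = 100
  2 = 010
  1 = 001
  6 = 110
Concatenate: 100 010 001 110
= 100010001110


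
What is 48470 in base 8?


Divide by 8 repeatedly:
48470 ÷ 8 = 6058 remainder 6
6058 ÷ 8 = 757 remainder 2
757 ÷ 8 = 94 remainder 5
94 ÷ 8 = 11 remainder 6
11 ÷ 8 = 1 remainder 3
1 ÷ 8 = 0 remainder 1
Reading remainders bottom-up:
= 0o136526


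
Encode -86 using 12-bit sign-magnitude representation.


Sign bit: 1 (negative)
Magnitude: 86 = 00001010110
= 100001010110


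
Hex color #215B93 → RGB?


Hex: #215B93
R = 21₁₆ = 33
G = 5B₁₆ = 91
B = 93₁₆ = 147
= RGB(33, 91, 147)


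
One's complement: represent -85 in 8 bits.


Original: 01010101
Invert all bits:
  bit 0: 0 → 1
  bit 1: 1 → 0
  bit 2: 0 → 1
  bit 3: 1 → 0
  bit 4: 0 → 1
  bit 5: 1 → 0
  bit 6: 0 → 1
  bit 7: 1 → 0
= 10101010


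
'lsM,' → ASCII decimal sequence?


String: 'lsM,'  (4 characters)
Per-character ASCII lookup:
  'l': lowercase starts at 97: 'l' = 97 + 11 = 108
  's': lowercase starts at 97: 's' = 97 + 18 = 115
  'M': uppercase starts at 65: 'M' = 65 + 12 = 77
  ',': special character: ',' = 44
= 108 115 77 44


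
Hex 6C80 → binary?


Each hex digit → 4 binary bits:
  6 = 0110
  C = 1100
  8 = 1000
  0 = 0000
Concatenate: 0110 1100 1000 0000
= 0110110010000000


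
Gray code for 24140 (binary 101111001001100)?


Binary: 101111001001100
Gray code: G = B XOR (B >> 1)
B >> 1 = 010111100100110
101111001001100 XOR 010111100100110:
  1 XOR 0 = 1
  0 XOR 1 = 1
  1 XOR 0 = 1
  1 XOR 1 = 0
  1 XOR 1 = 0
  1 XOR 1 = 0
  0 XOR 1 = 1
  0 XOR 0 = 0
  1 XOR 0 = 1
  0 XOR 1 = 1
  0 XOR 0 = 0
  1 XOR 0 = 1
  1 XOR 1 = 0
  0 XOR 1 = 1
  0 XOR 0 = 0
= 111000101101010


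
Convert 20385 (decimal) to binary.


Divide by 2 repeatedly:
20385 ÷ 2 = 10192 remainder 1
10192 ÷ 2 = 5096 remainder 0
5096 ÷ 2 = 2548 remainder 0
2548 ÷ 2 = 1274 remainder 0
1274 ÷ 2 = 637 remainder 0
637 ÷ 2 = 318 remainder 1
318 ÷ 2 = 159 remainder 0
159 ÷ 2 = 79 remainder 1
79 ÷ 2 = 39 remainder 1
39 ÷ 2 = 19 remainder 1
19 ÷ 2 = 9 remainder 1
9 ÷ 2 = 4 remainder 1
4 ÷ 2 = 2 remainder 0
2 ÷ 2 = 1 remainder 0
1 ÷ 2 = 0 remainder 1
Reading remainders bottom-up:
= 100111110100001


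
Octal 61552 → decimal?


Positional values:
Position 0: 2 × 8^0 = 2
Position 1: 5 × 8^1 = 40
Position 2: 5 × 8^2 = 320
Position 3: 1 × 8^3 = 512
Position 4: 6 × 8^4 = 24576
Sum = 2 + 40 + 320 + 512 + 24576
= 25450


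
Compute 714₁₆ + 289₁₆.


Align and add column by column (LSB to MSB, each column mod 16 with carry):
  0714
+ 0289
  ----
  col 0: 4(4) + 9(9) + 0 (carry in) = 13 → D(13), carry out 0
  col 1: 1(1) + 8(8) + 0 (carry in) = 9 → 9(9), carry out 0
  col 2: 7(7) + 2(2) + 0 (carry in) = 9 → 9(9), carry out 0
  col 3: 0(0) + 0(0) + 0 (carry in) = 0 → 0(0), carry out 0
Reading digits MSB→LSB: 099D
Strip leading zeros: 99D
= 0x99D


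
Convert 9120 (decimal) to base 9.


Divide by 9 repeatedly:
9120 ÷ 9 = 1013 remainder 3
1013 ÷ 9 = 112 remainder 5
112 ÷ 9 = 12 remainder 4
12 ÷ 9 = 1 remainder 3
1 ÷ 9 = 0 remainder 1
Reading remainders bottom-up:
= 13453


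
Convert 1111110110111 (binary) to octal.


Group into 3-bit groups: 001111110110111
  001 = 1
  111 = 7
  110 = 6
  110 = 6
  111 = 7
= 0o17667


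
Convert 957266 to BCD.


Each digit → 4-bit binary:
  9 → 1001
  5 → 0101
  7 → 0111
  2 → 0010
  6 → 0110
  6 → 0110
= 1001 0101 0111 0010 0110 0110


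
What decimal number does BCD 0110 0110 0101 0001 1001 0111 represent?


Each 4-bit group → digit:
  0110 → 6
  0110 → 6
  0101 → 5
  0001 → 1
  1001 → 9
  0111 → 7
= 665197


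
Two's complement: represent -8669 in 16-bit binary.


Original: 0010000111011101
Step 1 - Invert all bits: 1101111000100010
Step 2 - Add 1: 1101111000100010 + 1
= 1101111000100011 (represents -8669)


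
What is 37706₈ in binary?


Each octal digit → 3 binary bits:
  3 = 011
  7 = 111
  7 = 111
  0 = 000
  6 = 110
Concatenate: 011 111 111 000 110
= 011111111000110


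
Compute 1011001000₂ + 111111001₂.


Align and add column by column (LSB to MSB, carry propagating):
  01011001000
+ 00111111001
  -----------
  col 0: 0 + 1 + 0 (carry in) = 1 → bit 1, carry out 0
  col 1: 0 + 0 + 0 (carry in) = 0 → bit 0, carry out 0
  col 2: 0 + 0 + 0 (carry in) = 0 → bit 0, carry out 0
  col 3: 1 + 1 + 0 (carry in) = 2 → bit 0, carry out 1
  col 4: 0 + 1 + 1 (carry in) = 2 → bit 0, carry out 1
  col 5: 0 + 1 + 1 (carry in) = 2 → bit 0, carry out 1
  col 6: 1 + 1 + 1 (carry in) = 3 → bit 1, carry out 1
  col 7: 1 + 1 + 1 (carry in) = 3 → bit 1, carry out 1
  col 8: 0 + 1 + 1 (carry in) = 2 → bit 0, carry out 1
  col 9: 1 + 0 + 1 (carry in) = 2 → bit 0, carry out 1
  col 10: 0 + 0 + 1 (carry in) = 1 → bit 1, carry out 0
Reading bits MSB→LSB: 10011000001
Strip leading zeros: 10011000001
= 10011000001


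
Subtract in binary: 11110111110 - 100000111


Align and subtract column by column (LSB to MSB, borrowing when needed):
  11110111110
- 00100000111
  -----------
  col 0: (0 - 0 borrow-in) - 1 → borrow from next column: (0+2) - 1 = 1, borrow out 1
  col 1: (1 - 1 borrow-in) - 1 → borrow from next column: (0+2) - 1 = 1, borrow out 1
  col 2: (1 - 1 borrow-in) - 1 → borrow from next column: (0+2) - 1 = 1, borrow out 1
  col 3: (1 - 1 borrow-in) - 0 → 0 - 0 = 0, borrow out 0
  col 4: (1 - 0 borrow-in) - 0 → 1 - 0 = 1, borrow out 0
  col 5: (1 - 0 borrow-in) - 0 → 1 - 0 = 1, borrow out 0
  col 6: (0 - 0 borrow-in) - 0 → 0 - 0 = 0, borrow out 0
  col 7: (1 - 0 borrow-in) - 0 → 1 - 0 = 1, borrow out 0
  col 8: (1 - 0 borrow-in) - 1 → 1 - 1 = 0, borrow out 0
  col 9: (1 - 0 borrow-in) - 0 → 1 - 0 = 1, borrow out 0
  col 10: (1 - 0 borrow-in) - 0 → 1 - 0 = 1, borrow out 0
Reading bits MSB→LSB: 11010110111
Strip leading zeros: 11010110111
= 11010110111


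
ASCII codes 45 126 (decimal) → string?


Codes (decimal): 45 126
Per-code ASCII lookup:
  45  (special character) → '-'
  126  (special character) → '~'
= '-~'


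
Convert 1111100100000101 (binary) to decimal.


Positional values:
Bit 0: 1 × 2^0 = 1
Bit 2: 1 × 2^2 = 4
Bit 8: 1 × 2^8 = 256
Bit 11: 1 × 2^11 = 2048
Bit 12: 1 × 2^12 = 4096
Bit 13: 1 × 2^13 = 8192
Bit 14: 1 × 2^14 = 16384
Bit 15: 1 × 2^15 = 32768
Sum = 1 + 4 + 256 + 2048 + 4096 + 8192 + 16384 + 32768
= 63749


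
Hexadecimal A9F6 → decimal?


Positional values:
Position 0: 6 × 16^0 = 6 × 1 = 6
Position 1: F × 16^1 = 15 × 16 = 240
Position 2: 9 × 16^2 = 9 × 256 = 2304
Position 3: A × 16^3 = 10 × 4096 = 40960
Sum = 6 + 240 + 2304 + 40960
= 43510


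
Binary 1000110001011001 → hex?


Group into 4-bit nibbles: 1000110001011001
  1000 = 8
  1100 = C
  0101 = 5
  1001 = 9
= 0x8C59


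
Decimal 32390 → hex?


Divide by 16 repeatedly:
32390 ÷ 16 = 2024 remainder 6 (6)
2024 ÷ 16 = 126 remainder 8 (8)
126 ÷ 16 = 7 remainder 14 (E)
7 ÷ 16 = 0 remainder 7 (7)
Reading remainders bottom-up:
= 0x7E86


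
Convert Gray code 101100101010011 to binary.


Gray code: 101100101010011
MSB stays the same: 1
Each subsequent bit = prev_binary XOR current_gray:
  B[1] = 1 XOR 0 = 1
  B[2] = 1 XOR 1 = 0
  B[3] = 0 XOR 1 = 1
  B[4] = 1 XOR 0 = 1
  B[5] = 1 XOR 0 = 1
  B[6] = 1 XOR 1 = 0
  B[7] = 0 XOR 0 = 0
  B[8] = 0 XOR 1 = 1
  B[9] = 1 XOR 0 = 1
  B[10] = 1 XOR 1 = 0
  B[11] = 0 XOR 0 = 0
  B[12] = 0 XOR 0 = 0
  B[13] = 0 XOR 1 = 1
  B[14] = 1 XOR 1 = 0
= 110111001100010 (28258 decimal)


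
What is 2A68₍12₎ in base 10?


Positional values (base 12):
  8 × 12^0 = 8 × 1 = 8
  6 × 12^1 = 6 × 12 = 72
  A × 12^2 = 10 × 144 = 1440
  2 × 12^3 = 2 × 1728 = 3456
Sum = 8 + 72 + 1440 + 3456
= 4976


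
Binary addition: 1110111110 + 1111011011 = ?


Align and add column by column (LSB to MSB, carry propagating):
  01110111110
+ 01111011011
  -----------
  col 0: 0 + 1 + 0 (carry in) = 1 → bit 1, carry out 0
  col 1: 1 + 1 + 0 (carry in) = 2 → bit 0, carry out 1
  col 2: 1 + 0 + 1 (carry in) = 2 → bit 0, carry out 1
  col 3: 1 + 1 + 1 (carry in) = 3 → bit 1, carry out 1
  col 4: 1 + 1 + 1 (carry in) = 3 → bit 1, carry out 1
  col 5: 1 + 0 + 1 (carry in) = 2 → bit 0, carry out 1
  col 6: 0 + 1 + 1 (carry in) = 2 → bit 0, carry out 1
  col 7: 1 + 1 + 1 (carry in) = 3 → bit 1, carry out 1
  col 8: 1 + 1 + 1 (carry in) = 3 → bit 1, carry out 1
  col 9: 1 + 1 + 1 (carry in) = 3 → bit 1, carry out 1
  col 10: 0 + 0 + 1 (carry in) = 1 → bit 1, carry out 0
Reading bits MSB→LSB: 11110011001
Strip leading zeros: 11110011001
= 11110011001


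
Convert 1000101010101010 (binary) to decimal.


Positional values:
Bit 1: 1 × 2^1 = 2
Bit 3: 1 × 2^3 = 8
Bit 5: 1 × 2^5 = 32
Bit 7: 1 × 2^7 = 128
Bit 9: 1 × 2^9 = 512
Bit 11: 1 × 2^11 = 2048
Bit 15: 1 × 2^15 = 32768
Sum = 2 + 8 + 32 + 128 + 512 + 2048 + 32768
= 35498


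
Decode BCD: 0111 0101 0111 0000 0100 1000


Each 4-bit group → digit:
  0111 → 7
  0101 → 5
  0111 → 7
  0000 → 0
  0100 → 4
  1000 → 8
= 757048


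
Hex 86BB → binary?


Each hex digit → 4 binary bits:
  8 = 1000
  6 = 0110
  B = 1011
  B = 1011
Concatenate: 1000 0110 1011 1011
= 1000011010111011


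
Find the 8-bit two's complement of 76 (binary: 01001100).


Original: 01001100
Step 1 - Invert all bits: 10110011
Step 2 - Add 1: 10110011 + 1
= 10110100 (represents -76)


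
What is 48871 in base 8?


Divide by 8 repeatedly:
48871 ÷ 8 = 6108 remainder 7
6108 ÷ 8 = 763 remainder 4
763 ÷ 8 = 95 remainder 3
95 ÷ 8 = 11 remainder 7
11 ÷ 8 = 1 remainder 3
1 ÷ 8 = 0 remainder 1
Reading remainders bottom-up:
= 0o137347


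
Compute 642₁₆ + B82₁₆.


Align and add column by column (LSB to MSB, each column mod 16 with carry):
  0642
+ 0B82
  ----
  col 0: 2(2) + 2(2) + 0 (carry in) = 4 → 4(4), carry out 0
  col 1: 4(4) + 8(8) + 0 (carry in) = 12 → C(12), carry out 0
  col 2: 6(6) + B(11) + 0 (carry in) = 17 → 1(1), carry out 1
  col 3: 0(0) + 0(0) + 1 (carry in) = 1 → 1(1), carry out 0
Reading digits MSB→LSB: 11C4
Strip leading zeros: 11C4
= 0x11C4


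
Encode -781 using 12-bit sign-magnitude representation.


Sign bit: 1 (negative)
Magnitude: 781 = 01100001101
= 101100001101


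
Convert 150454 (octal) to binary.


Each octal digit → 3 binary bits:
  1 = 001
  5 = 101
  0 = 000
  4 = 100
  5 = 101
  4 = 100
Concatenate: 001 101 000 100 101 100
= 001101000100101100


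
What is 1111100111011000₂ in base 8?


Group into 3-bit groups: 001111100111011000
  001 = 1
  111 = 7
  100 = 4
  111 = 7
  011 = 3
  000 = 0
= 0o174730


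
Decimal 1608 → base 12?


Divide by 12 repeatedly:
1608 ÷ 12 = 134 remainder 0
134 ÷ 12 = 11 remainder 2
11 ÷ 12 = 0 remainder 11
Reading remainders bottom-up:
= B20


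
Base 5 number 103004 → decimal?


Positional values (base 5):
  4 × 5^0 = 4 × 1 = 4
  0 × 5^1 = 0 × 5 = 0
  0 × 5^2 = 0 × 25 = 0
  3 × 5^3 = 3 × 125 = 375
  0 × 5^4 = 0 × 625 = 0
  1 × 5^5 = 1 × 3125 = 3125
Sum = 4 + 0 + 0 + 375 + 0 + 3125
= 3504


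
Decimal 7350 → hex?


Divide by 16 repeatedly:
7350 ÷ 16 = 459 remainder 6 (6)
459 ÷ 16 = 28 remainder 11 (B)
28 ÷ 16 = 1 remainder 12 (C)
1 ÷ 16 = 0 remainder 1 (1)
Reading remainders bottom-up:
= 0x1CB6


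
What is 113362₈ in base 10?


Positional values:
Position 0: 2 × 8^0 = 2
Position 1: 6 × 8^1 = 48
Position 2: 3 × 8^2 = 192
Position 3: 3 × 8^3 = 1536
Position 4: 1 × 8^4 = 4096
Position 5: 1 × 8^5 = 32768
Sum = 2 + 48 + 192 + 1536 + 4096 + 32768
= 38642


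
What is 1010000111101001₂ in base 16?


Group into 4-bit nibbles: 1010000111101001
  1010 = A
  0001 = 1
  1110 = E
  1001 = 9
= 0xA1E9


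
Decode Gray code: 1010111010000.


Gray code: 1010111010000
MSB stays the same: 1
Each subsequent bit = prev_binary XOR current_gray:
  B[1] = 1 XOR 0 = 1
  B[2] = 1 XOR 1 = 0
  B[3] = 0 XOR 0 = 0
  B[4] = 0 XOR 1 = 1
  B[5] = 1 XOR 1 = 0
  B[6] = 0 XOR 1 = 1
  B[7] = 1 XOR 0 = 1
  B[8] = 1 XOR 1 = 0
  B[9] = 0 XOR 0 = 0
  B[10] = 0 XOR 0 = 0
  B[11] = 0 XOR 0 = 0
  B[12] = 0 XOR 0 = 0
= 1100101100000 (6496 decimal)


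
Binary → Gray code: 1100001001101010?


Binary: 1100001001101010
Gray code: G = B XOR (B >> 1)
B >> 1 = 0110000100110101
1100001001101010 XOR 0110000100110101:
  1 XOR 0 = 1
  1 XOR 1 = 0
  0 XOR 1 = 1
  0 XOR 0 = 0
  0 XOR 0 = 0
  0 XOR 0 = 0
  1 XOR 0 = 1
  0 XOR 1 = 1
  0 XOR 0 = 0
  1 XOR 0 = 1
  1 XOR 1 = 0
  0 XOR 1 = 1
  1 XOR 0 = 1
  0 XOR 1 = 1
  1 XOR 0 = 1
  0 XOR 1 = 1
= 1010001101011111


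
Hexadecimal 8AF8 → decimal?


Positional values:
Position 0: 8 × 16^0 = 8 × 1 = 8
Position 1: F × 16^1 = 15 × 16 = 240
Position 2: A × 16^2 = 10 × 256 = 2560
Position 3: 8 × 16^3 = 8 × 4096 = 32768
Sum = 8 + 240 + 2560 + 32768
= 35576


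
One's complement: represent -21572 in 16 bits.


Original: 0101010001000100
Invert all bits:
  bit 0: 0 → 1
  bit 1: 1 → 0
  bit 2: 0 → 1
  bit 3: 1 → 0
  bit 4: 0 → 1
  bit 5: 1 → 0
  bit 6: 0 → 1
  bit 7: 0 → 1
  bit 8: 0 → 1
  bit 9: 1 → 0
  bit 10: 0 → 1
  bit 11: 0 → 1
  bit 12: 0 → 1
  bit 13: 1 → 0
  bit 14: 0 → 1
  bit 15: 0 → 1
= 1010101110111011


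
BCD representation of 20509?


Each digit → 4-bit binary:
  2 → 0010
  0 → 0000
  5 → 0101
  0 → 0000
  9 → 1001
= 0010 0000 0101 0000 1001


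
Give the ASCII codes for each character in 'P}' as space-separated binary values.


String: 'P}'  (2 characters)
Per-character ASCII lookup:
  'P': uppercase starts at 65: 'P' = 65 + 15 = 80 → 1010000
  '}': special character: '}' = 125 → 1111101
= 1010000 1111101


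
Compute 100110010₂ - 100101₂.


Align and subtract column by column (LSB to MSB, borrowing when needed):
  100110010
- 000100101
  ---------
  col 0: (0 - 0 borrow-in) - 1 → borrow from next column: (0+2) - 1 = 1, borrow out 1
  col 1: (1 - 1 borrow-in) - 0 → 0 - 0 = 0, borrow out 0
  col 2: (0 - 0 borrow-in) - 1 → borrow from next column: (0+2) - 1 = 1, borrow out 1
  col 3: (0 - 1 borrow-in) - 0 → borrow from next column: (-1+2) - 0 = 1, borrow out 1
  col 4: (1 - 1 borrow-in) - 0 → 0 - 0 = 0, borrow out 0
  col 5: (1 - 0 borrow-in) - 1 → 1 - 1 = 0, borrow out 0
  col 6: (0 - 0 borrow-in) - 0 → 0 - 0 = 0, borrow out 0
  col 7: (0 - 0 borrow-in) - 0 → 0 - 0 = 0, borrow out 0
  col 8: (1 - 0 borrow-in) - 0 → 1 - 0 = 1, borrow out 0
Reading bits MSB→LSB: 100001101
Strip leading zeros: 100001101
= 100001101


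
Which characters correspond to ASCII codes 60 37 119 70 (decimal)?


Codes (decimal): 60 37 119 70
Per-code ASCII lookup:
  60  (special character) → '<'
  37  (special character) → '%'
  119  (range 97-122: lowercase, 119 - 97 = 22) → 'w'
  70  (range 65-90: uppercase, 70 - 65 = 5) → 'F'
= '<%wF'


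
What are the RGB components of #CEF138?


Hex: #CEF138
R = CE₁₆ = 206
G = F1₁₆ = 241
B = 38₁₆ = 56
= RGB(206, 241, 56)


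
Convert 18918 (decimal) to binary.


Divide by 2 repeatedly:
18918 ÷ 2 = 9459 remainder 0
9459 ÷ 2 = 4729 remainder 1
4729 ÷ 2 = 2364 remainder 1
2364 ÷ 2 = 1182 remainder 0
1182 ÷ 2 = 591 remainder 0
591 ÷ 2 = 295 remainder 1
295 ÷ 2 = 147 remainder 1
147 ÷ 2 = 73 remainder 1
73 ÷ 2 = 36 remainder 1
36 ÷ 2 = 18 remainder 0
18 ÷ 2 = 9 remainder 0
9 ÷ 2 = 4 remainder 1
4 ÷ 2 = 2 remainder 0
2 ÷ 2 = 1 remainder 0
1 ÷ 2 = 0 remainder 1
Reading remainders bottom-up:
= 100100111100110


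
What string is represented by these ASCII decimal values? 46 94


Codes (decimal): 46 94
Per-code ASCII lookup:
  46  (special character) → '.'
  94  (special character) → '^'
= '.^'


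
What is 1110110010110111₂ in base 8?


Group into 3-bit groups: 001110110010110111
  001 = 1
  110 = 6
  110 = 6
  010 = 2
  110 = 6
  111 = 7
= 0o166267


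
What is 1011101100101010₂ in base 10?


Positional values:
Bit 1: 1 × 2^1 = 2
Bit 3: 1 × 2^3 = 8
Bit 5: 1 × 2^5 = 32
Bit 8: 1 × 2^8 = 256
Bit 9: 1 × 2^9 = 512
Bit 11: 1 × 2^11 = 2048
Bit 12: 1 × 2^12 = 4096
Bit 13: 1 × 2^13 = 8192
Bit 15: 1 × 2^15 = 32768
Sum = 2 + 8 + 32 + 256 + 512 + 2048 + 4096 + 8192 + 32768
= 47914


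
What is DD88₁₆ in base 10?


Positional values:
Position 0: 8 × 16^0 = 8 × 1 = 8
Position 1: 8 × 16^1 = 8 × 16 = 128
Position 2: D × 16^2 = 13 × 256 = 3328
Position 3: D × 16^3 = 13 × 4096 = 53248
Sum = 8 + 128 + 3328 + 53248
= 56712


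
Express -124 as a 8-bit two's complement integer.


Original: 01111100
Step 1 - Invert all bits: 10000011
Step 2 - Add 1: 10000011 + 1
= 10000100 (represents -124)


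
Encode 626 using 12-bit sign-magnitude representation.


Sign bit: 0 (positive)
Magnitude: 626 = 01001110010
= 001001110010


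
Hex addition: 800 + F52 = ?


Align and add column by column (LSB to MSB, each column mod 16 with carry):
  0800
+ 0F52
  ----
  col 0: 0(0) + 2(2) + 0 (carry in) = 2 → 2(2), carry out 0
  col 1: 0(0) + 5(5) + 0 (carry in) = 5 → 5(5), carry out 0
  col 2: 8(8) + F(15) + 0 (carry in) = 23 → 7(7), carry out 1
  col 3: 0(0) + 0(0) + 1 (carry in) = 1 → 1(1), carry out 0
Reading digits MSB→LSB: 1752
Strip leading zeros: 1752
= 0x1752


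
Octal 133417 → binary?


Each octal digit → 3 binary bits:
  1 = 001
  3 = 011
  3 = 011
  4 = 100
  1 = 001
  7 = 111
Concatenate: 001 011 011 100 001 111
= 001011011100001111


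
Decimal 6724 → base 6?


Divide by 6 repeatedly:
6724 ÷ 6 = 1120 remainder 4
1120 ÷ 6 = 186 remainder 4
186 ÷ 6 = 31 remainder 0
31 ÷ 6 = 5 remainder 1
5 ÷ 6 = 0 remainder 5
Reading remainders bottom-up:
= 51044


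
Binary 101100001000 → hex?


Group into 4-bit nibbles: 101100001000
  1011 = B
  0000 = 0
  1000 = 8
= 0xB08


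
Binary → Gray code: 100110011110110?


Binary: 100110011110110
Gray code: G = B XOR (B >> 1)
B >> 1 = 010011001111011
100110011110110 XOR 010011001111011:
  1 XOR 0 = 1
  0 XOR 1 = 1
  0 XOR 0 = 0
  1 XOR 0 = 1
  1 XOR 1 = 0
  0 XOR 1 = 1
  0 XOR 0 = 0
  1 XOR 0 = 1
  1 XOR 1 = 0
  1 XOR 1 = 0
  1 XOR 1 = 0
  0 XOR 1 = 1
  1 XOR 0 = 1
  1 XOR 1 = 0
  0 XOR 1 = 1
= 110101010001101


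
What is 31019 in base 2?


Divide by 2 repeatedly:
31019 ÷ 2 = 15509 remainder 1
15509 ÷ 2 = 7754 remainder 1
7754 ÷ 2 = 3877 remainder 0
3877 ÷ 2 = 1938 remainder 1
1938 ÷ 2 = 969 remainder 0
969 ÷ 2 = 484 remainder 1
484 ÷ 2 = 242 remainder 0
242 ÷ 2 = 121 remainder 0
121 ÷ 2 = 60 remainder 1
60 ÷ 2 = 30 remainder 0
30 ÷ 2 = 15 remainder 0
15 ÷ 2 = 7 remainder 1
7 ÷ 2 = 3 remainder 1
3 ÷ 2 = 1 remainder 1
1 ÷ 2 = 0 remainder 1
Reading remainders bottom-up:
= 111100100101011


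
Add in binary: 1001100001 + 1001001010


Align and add column by column (LSB to MSB, carry propagating):
  01001100001
+ 01001001010
  -----------
  col 0: 1 + 0 + 0 (carry in) = 1 → bit 1, carry out 0
  col 1: 0 + 1 + 0 (carry in) = 1 → bit 1, carry out 0
  col 2: 0 + 0 + 0 (carry in) = 0 → bit 0, carry out 0
  col 3: 0 + 1 + 0 (carry in) = 1 → bit 1, carry out 0
  col 4: 0 + 0 + 0 (carry in) = 0 → bit 0, carry out 0
  col 5: 1 + 0 + 0 (carry in) = 1 → bit 1, carry out 0
  col 6: 1 + 1 + 0 (carry in) = 2 → bit 0, carry out 1
  col 7: 0 + 0 + 1 (carry in) = 1 → bit 1, carry out 0
  col 8: 0 + 0 + 0 (carry in) = 0 → bit 0, carry out 0
  col 9: 1 + 1 + 0 (carry in) = 2 → bit 0, carry out 1
  col 10: 0 + 0 + 1 (carry in) = 1 → bit 1, carry out 0
Reading bits MSB→LSB: 10010101011
Strip leading zeros: 10010101011
= 10010101011


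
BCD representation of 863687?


Each digit → 4-bit binary:
  8 → 1000
  6 → 0110
  3 → 0011
  6 → 0110
  8 → 1000
  7 → 0111
= 1000 0110 0011 0110 1000 0111


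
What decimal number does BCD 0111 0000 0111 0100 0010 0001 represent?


Each 4-bit group → digit:
  0111 → 7
  0000 → 0
  0111 → 7
  0100 → 4
  0010 → 2
  0001 → 1
= 707421


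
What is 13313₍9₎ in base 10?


Positional values (base 9):
  3 × 9^0 = 3 × 1 = 3
  1 × 9^1 = 1 × 9 = 9
  3 × 9^2 = 3 × 81 = 243
  3 × 9^3 = 3 × 729 = 2187
  1 × 9^4 = 1 × 6561 = 6561
Sum = 3 + 9 + 243 + 2187 + 6561
= 9003


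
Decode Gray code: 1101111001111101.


Gray code: 1101111001111101
MSB stays the same: 1
Each subsequent bit = prev_binary XOR current_gray:
  B[1] = 1 XOR 1 = 0
  B[2] = 0 XOR 0 = 0
  B[3] = 0 XOR 1 = 1
  B[4] = 1 XOR 1 = 0
  B[5] = 0 XOR 1 = 1
  B[6] = 1 XOR 1 = 0
  B[7] = 0 XOR 0 = 0
  B[8] = 0 XOR 0 = 0
  B[9] = 0 XOR 1 = 1
  B[10] = 1 XOR 1 = 0
  B[11] = 0 XOR 1 = 1
  B[12] = 1 XOR 1 = 0
  B[13] = 0 XOR 1 = 1
  B[14] = 1 XOR 0 = 1
  B[15] = 1 XOR 1 = 0
= 1001010001010110 (37974 decimal)


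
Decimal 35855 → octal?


Divide by 8 repeatedly:
35855 ÷ 8 = 4481 remainder 7
4481 ÷ 8 = 560 remainder 1
560 ÷ 8 = 70 remainder 0
70 ÷ 8 = 8 remainder 6
8 ÷ 8 = 1 remainder 0
1 ÷ 8 = 0 remainder 1
Reading remainders bottom-up:
= 0o106017


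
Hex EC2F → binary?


Each hex digit → 4 binary bits:
  E = 1110
  C = 1100
  2 = 0010
  F = 1111
Concatenate: 1110 1100 0010 1111
= 1110110000101111


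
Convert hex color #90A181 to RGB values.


Hex: #90A181
R = 90₁₆ = 144
G = A1₁₆ = 161
B = 81₁₆ = 129
= RGB(144, 161, 129)


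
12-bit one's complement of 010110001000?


Original: 010110001000
Invert all bits:
  bit 0: 0 → 1
  bit 1: 1 → 0
  bit 2: 0 → 1
  bit 3: 1 → 0
  bit 4: 1 → 0
  bit 5: 0 → 1
  bit 6: 0 → 1
  bit 7: 0 → 1
  bit 8: 1 → 0
  bit 9: 0 → 1
  bit 10: 0 → 1
  bit 11: 0 → 1
= 101001110111


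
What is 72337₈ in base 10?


Positional values:
Position 0: 7 × 8^0 = 7
Position 1: 3 × 8^1 = 24
Position 2: 3 × 8^2 = 192
Position 3: 2 × 8^3 = 1024
Position 4: 7 × 8^4 = 28672
Sum = 7 + 24 + 192 + 1024 + 28672
= 29919


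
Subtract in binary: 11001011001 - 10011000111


Align and subtract column by column (LSB to MSB, borrowing when needed):
  11001011001
- 10011000111
  -----------
  col 0: (1 - 0 borrow-in) - 1 → 1 - 1 = 0, borrow out 0
  col 1: (0 - 0 borrow-in) - 1 → borrow from next column: (0+2) - 1 = 1, borrow out 1
  col 2: (0 - 1 borrow-in) - 1 → borrow from next column: (-1+2) - 1 = 0, borrow out 1
  col 3: (1 - 1 borrow-in) - 0 → 0 - 0 = 0, borrow out 0
  col 4: (1 - 0 borrow-in) - 0 → 1 - 0 = 1, borrow out 0
  col 5: (0 - 0 borrow-in) - 0 → 0 - 0 = 0, borrow out 0
  col 6: (1 - 0 borrow-in) - 1 → 1 - 1 = 0, borrow out 0
  col 7: (0 - 0 borrow-in) - 1 → borrow from next column: (0+2) - 1 = 1, borrow out 1
  col 8: (0 - 1 borrow-in) - 0 → borrow from next column: (-1+2) - 0 = 1, borrow out 1
  col 9: (1 - 1 borrow-in) - 0 → 0 - 0 = 0, borrow out 0
  col 10: (1 - 0 borrow-in) - 1 → 1 - 1 = 0, borrow out 0
Reading bits MSB→LSB: 00110010010
Strip leading zeros: 110010010
= 110010010


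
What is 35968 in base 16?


Divide by 16 repeatedly:
35968 ÷ 16 = 2248 remainder 0 (0)
2248 ÷ 16 = 140 remainder 8 (8)
140 ÷ 16 = 8 remainder 12 (C)
8 ÷ 16 = 0 remainder 8 (8)
Reading remainders bottom-up:
= 0x8C80


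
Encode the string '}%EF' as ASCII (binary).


String: '}%EF'  (4 characters)
Per-character ASCII lookup:
  '}': special character: '}' = 125 → 1111101
  '%': special character: '%' = 37 → 100101
  'E': uppercase starts at 65: 'E' = 65 + 4 = 69 → 1000101
  'F': uppercase starts at 65: 'F' = 65 + 5 = 70 → 1000110
= 1111101 100101 1000101 1000110


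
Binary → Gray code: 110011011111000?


Binary: 110011011111000
Gray code: G = B XOR (B >> 1)
B >> 1 = 011001101111100
110011011111000 XOR 011001101111100:
  1 XOR 0 = 1
  1 XOR 1 = 0
  0 XOR 1 = 1
  0 XOR 0 = 0
  1 XOR 0 = 1
  1 XOR 1 = 0
  0 XOR 1 = 1
  1 XOR 0 = 1
  1 XOR 1 = 0
  1 XOR 1 = 0
  1 XOR 1 = 0
  1 XOR 1 = 0
  0 XOR 1 = 1
  0 XOR 0 = 0
  0 XOR 0 = 0
= 101010110000100


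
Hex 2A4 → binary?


Each hex digit → 4 binary bits:
  2 = 0010
  A = 1010
  4 = 0100
Concatenate: 0010 1010 0100
= 001010100100


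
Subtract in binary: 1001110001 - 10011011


Align and subtract column by column (LSB to MSB, borrowing when needed):
  1001110001
- 0010011011
  ----------
  col 0: (1 - 0 borrow-in) - 1 → 1 - 1 = 0, borrow out 0
  col 1: (0 - 0 borrow-in) - 1 → borrow from next column: (0+2) - 1 = 1, borrow out 1
  col 2: (0 - 1 borrow-in) - 0 → borrow from next column: (-1+2) - 0 = 1, borrow out 1
  col 3: (0 - 1 borrow-in) - 1 → borrow from next column: (-1+2) - 1 = 0, borrow out 1
  col 4: (1 - 1 borrow-in) - 1 → borrow from next column: (0+2) - 1 = 1, borrow out 1
  col 5: (1 - 1 borrow-in) - 0 → 0 - 0 = 0, borrow out 0
  col 6: (1 - 0 borrow-in) - 0 → 1 - 0 = 1, borrow out 0
  col 7: (0 - 0 borrow-in) - 1 → borrow from next column: (0+2) - 1 = 1, borrow out 1
  col 8: (0 - 1 borrow-in) - 0 → borrow from next column: (-1+2) - 0 = 1, borrow out 1
  col 9: (1 - 1 borrow-in) - 0 → 0 - 0 = 0, borrow out 0
Reading bits MSB→LSB: 0111010110
Strip leading zeros: 111010110
= 111010110


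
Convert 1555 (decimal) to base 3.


Divide by 3 repeatedly:
1555 ÷ 3 = 518 remainder 1
518 ÷ 3 = 172 remainder 2
172 ÷ 3 = 57 remainder 1
57 ÷ 3 = 19 remainder 0
19 ÷ 3 = 6 remainder 1
6 ÷ 3 = 2 remainder 0
2 ÷ 3 = 0 remainder 2
Reading remainders bottom-up:
= 2010121


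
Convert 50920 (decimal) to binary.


Divide by 2 repeatedly:
50920 ÷ 2 = 25460 remainder 0
25460 ÷ 2 = 12730 remainder 0
12730 ÷ 2 = 6365 remainder 0
6365 ÷ 2 = 3182 remainder 1
3182 ÷ 2 = 1591 remainder 0
1591 ÷ 2 = 795 remainder 1
795 ÷ 2 = 397 remainder 1
397 ÷ 2 = 198 remainder 1
198 ÷ 2 = 99 remainder 0
99 ÷ 2 = 49 remainder 1
49 ÷ 2 = 24 remainder 1
24 ÷ 2 = 12 remainder 0
12 ÷ 2 = 6 remainder 0
6 ÷ 2 = 3 remainder 0
3 ÷ 2 = 1 remainder 1
1 ÷ 2 = 0 remainder 1
Reading remainders bottom-up:
= 1100011011101000


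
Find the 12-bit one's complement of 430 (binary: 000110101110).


Original: 000110101110
Invert all bits:
  bit 0: 0 → 1
  bit 1: 0 → 1
  bit 2: 0 → 1
  bit 3: 1 → 0
  bit 4: 1 → 0
  bit 5: 0 → 1
  bit 6: 1 → 0
  bit 7: 0 → 1
  bit 8: 1 → 0
  bit 9: 1 → 0
  bit 10: 1 → 0
  bit 11: 0 → 1
= 111001010001


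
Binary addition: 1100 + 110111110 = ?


Align and add column by column (LSB to MSB, carry propagating):
  0000001100
+ 0110111110
  ----------
  col 0: 0 + 0 + 0 (carry in) = 0 → bit 0, carry out 0
  col 1: 0 + 1 + 0 (carry in) = 1 → bit 1, carry out 0
  col 2: 1 + 1 + 0 (carry in) = 2 → bit 0, carry out 1
  col 3: 1 + 1 + 1 (carry in) = 3 → bit 1, carry out 1
  col 4: 0 + 1 + 1 (carry in) = 2 → bit 0, carry out 1
  col 5: 0 + 1 + 1 (carry in) = 2 → bit 0, carry out 1
  col 6: 0 + 0 + 1 (carry in) = 1 → bit 1, carry out 0
  col 7: 0 + 1 + 0 (carry in) = 1 → bit 1, carry out 0
  col 8: 0 + 1 + 0 (carry in) = 1 → bit 1, carry out 0
  col 9: 0 + 0 + 0 (carry in) = 0 → bit 0, carry out 0
Reading bits MSB→LSB: 0111001010
Strip leading zeros: 111001010
= 111001010


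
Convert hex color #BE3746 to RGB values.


Hex: #BE3746
R = BE₁₆ = 190
G = 37₁₆ = 55
B = 46₁₆ = 70
= RGB(190, 55, 70)


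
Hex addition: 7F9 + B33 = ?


Align and add column by column (LSB to MSB, each column mod 16 with carry):
  07F9
+ 0B33
  ----
  col 0: 9(9) + 3(3) + 0 (carry in) = 12 → C(12), carry out 0
  col 1: F(15) + 3(3) + 0 (carry in) = 18 → 2(2), carry out 1
  col 2: 7(7) + B(11) + 1 (carry in) = 19 → 3(3), carry out 1
  col 3: 0(0) + 0(0) + 1 (carry in) = 1 → 1(1), carry out 0
Reading digits MSB→LSB: 132C
Strip leading zeros: 132C
= 0x132C


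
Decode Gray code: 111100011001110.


Gray code: 111100011001110
MSB stays the same: 1
Each subsequent bit = prev_binary XOR current_gray:
  B[1] = 1 XOR 1 = 0
  B[2] = 0 XOR 1 = 1
  B[3] = 1 XOR 1 = 0
  B[4] = 0 XOR 0 = 0
  B[5] = 0 XOR 0 = 0
  B[6] = 0 XOR 0 = 0
  B[7] = 0 XOR 1 = 1
  B[8] = 1 XOR 1 = 0
  B[9] = 0 XOR 0 = 0
  B[10] = 0 XOR 0 = 0
  B[11] = 0 XOR 1 = 1
  B[12] = 1 XOR 1 = 0
  B[13] = 0 XOR 1 = 1
  B[14] = 1 XOR 0 = 1
= 101000010001011 (20619 decimal)


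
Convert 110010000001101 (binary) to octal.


Group into 3-bit groups: 110010000001101
  110 = 6
  010 = 2
  000 = 0
  001 = 1
  101 = 5
= 0o62015


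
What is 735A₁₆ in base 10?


Positional values:
Position 0: A × 16^0 = 10 × 1 = 10
Position 1: 5 × 16^1 = 5 × 16 = 80
Position 2: 3 × 16^2 = 3 × 256 = 768
Position 3: 7 × 16^3 = 7 × 4096 = 28672
Sum = 10 + 80 + 768 + 28672
= 29530


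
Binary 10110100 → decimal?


Positional values:
Bit 2: 1 × 2^2 = 4
Bit 4: 1 × 2^4 = 16
Bit 5: 1 × 2^5 = 32
Bit 7: 1 × 2^7 = 128
Sum = 4 + 16 + 32 + 128
= 180


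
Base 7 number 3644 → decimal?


Positional values (base 7):
  4 × 7^0 = 4 × 1 = 4
  4 × 7^1 = 4 × 7 = 28
  6 × 7^2 = 6 × 49 = 294
  3 × 7^3 = 3 × 343 = 1029
Sum = 4 + 28 + 294 + 1029
= 1355


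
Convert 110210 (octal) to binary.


Each octal digit → 3 binary bits:
  1 = 001
  1 = 001
  0 = 000
  2 = 010
  1 = 001
  0 = 000
Concatenate: 001 001 000 010 001 000
= 001001000010001000


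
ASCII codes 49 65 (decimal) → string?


Codes (decimal): 49 65
Per-code ASCII lookup:
  49  (range 48-57: digits, 49 - 48 = 1) → '1'
  65  (range 65-90: uppercase, 65 - 65 = 0) → 'A'
= '1A'


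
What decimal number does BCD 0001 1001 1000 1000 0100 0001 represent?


Each 4-bit group → digit:
  0001 → 1
  1001 → 9
  1000 → 8
  1000 → 8
  0100 → 4
  0001 → 1
= 198841


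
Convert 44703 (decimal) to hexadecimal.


Divide by 16 repeatedly:
44703 ÷ 16 = 2793 remainder 15 (F)
2793 ÷ 16 = 174 remainder 9 (9)
174 ÷ 16 = 10 remainder 14 (E)
10 ÷ 16 = 0 remainder 10 (A)
Reading remainders bottom-up:
= 0xAE9F
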